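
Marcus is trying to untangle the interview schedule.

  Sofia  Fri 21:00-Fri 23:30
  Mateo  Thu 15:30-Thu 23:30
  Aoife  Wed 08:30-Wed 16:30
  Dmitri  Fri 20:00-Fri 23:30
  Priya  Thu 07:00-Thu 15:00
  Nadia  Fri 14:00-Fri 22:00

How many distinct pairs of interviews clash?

3

Sorted by start: Aoife, Priya, Mateo, Nadia, Dmitri, Sofia.
Priya starts after Aoife ends — done with Aoife.
Mateo starts after Priya ends — done with Priya.
Nadia starts after Mateo ends — done with Mateo.
Dmitri starts before Nadia ends → Nadia and Dmitri overlap.
Sofia starts before Nadia ends → Nadia and Sofia overlap.
Sofia starts before Dmitri ends → Dmitri and Sofia overlap.
Overlapping pairs: Dmitri & Nadia, Dmitri & Sofia, Nadia & Sofia — 3 in total.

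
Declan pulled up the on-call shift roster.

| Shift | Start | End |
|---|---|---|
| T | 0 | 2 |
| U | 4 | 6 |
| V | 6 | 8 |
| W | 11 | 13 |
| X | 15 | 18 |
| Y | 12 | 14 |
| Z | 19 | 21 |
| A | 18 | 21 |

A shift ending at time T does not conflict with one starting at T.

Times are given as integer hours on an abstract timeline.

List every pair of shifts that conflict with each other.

Sorted by start: T, U, V, W, Y, X, A, Z.
U starts after T ends — done with T.
V starts exactly when U ends (back-to-back, no overlap) — done with U.
W starts after V ends — done with V.
Y starts before W ends → W and Y overlap.
X starts after W ends — done with W.
X starts after Y ends — done with Y.
A starts exactly when X ends (back-to-back, no overlap) — done with X.
Z starts before A ends → A and Z overlap.

A & Z, W & Y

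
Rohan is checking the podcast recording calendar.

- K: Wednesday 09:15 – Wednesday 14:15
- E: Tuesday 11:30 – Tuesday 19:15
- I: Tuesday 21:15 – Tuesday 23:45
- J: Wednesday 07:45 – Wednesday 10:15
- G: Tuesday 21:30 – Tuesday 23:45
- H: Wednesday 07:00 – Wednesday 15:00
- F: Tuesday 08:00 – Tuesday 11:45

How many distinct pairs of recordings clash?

5

Sorted by start: F, E, I, G, H, J, K.
E starts before F ends → F and E overlap.
I starts after F ends — done with F.
I starts after E ends — done with E.
G starts before I ends → I and G overlap.
H starts after I ends — done with I.
H starts after G ends — done with G.
J starts before H ends → H and J overlap.
K starts before H ends → H and K overlap.
K starts before J ends → J and K overlap.
Overlapping pairs: E & F, G & I, H & J, H & K, J & K — 5 in total.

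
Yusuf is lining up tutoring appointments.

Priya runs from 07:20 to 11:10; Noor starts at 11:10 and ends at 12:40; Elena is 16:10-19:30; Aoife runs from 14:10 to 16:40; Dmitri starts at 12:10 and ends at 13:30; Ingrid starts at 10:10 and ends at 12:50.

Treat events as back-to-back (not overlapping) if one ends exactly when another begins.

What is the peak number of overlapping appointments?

Sort all start/end points and keep a running count:
07:20 start Priya → 1
10:10 start Ingrid → 2
11:10 end Priya → 1
11:10 start Noor → 2
12:10 start Dmitri → 3
12:40 end Noor → 2
12:50 end Ingrid → 1
13:30 end Dmitri → 0
14:10 start Aoife → 1
16:10 start Elena → 2
16:40 end Aoife → 1
19:30 end Elena → 0
Peak is 3, at 12:10 (Dmitri, Ingrid, Noor).

3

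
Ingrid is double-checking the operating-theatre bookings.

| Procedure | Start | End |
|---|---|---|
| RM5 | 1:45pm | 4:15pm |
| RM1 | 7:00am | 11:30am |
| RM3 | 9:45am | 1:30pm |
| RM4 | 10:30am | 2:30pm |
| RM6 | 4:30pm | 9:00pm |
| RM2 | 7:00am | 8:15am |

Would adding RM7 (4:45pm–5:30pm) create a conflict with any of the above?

Yes — it overlaps RM6

RM1: ends 11:30am at or before RM7 starts 4:45pm → clear.
RM2: ends 8:15am at or before RM7 starts 4:45pm → clear.
RM3: ends 1:30pm at or before RM7 starts 4:45pm → clear.
RM4: ends 2:30pm at or before RM7 starts 4:45pm → clear.
RM5: ends 4:15pm at or before RM7 starts 4:45pm → clear.
RM6: starts 4:30pm before RM7 ends 5:30pm, and ends 9:00pm after RM7 starts 4:45pm → overlap.
RM7 overlaps RM6.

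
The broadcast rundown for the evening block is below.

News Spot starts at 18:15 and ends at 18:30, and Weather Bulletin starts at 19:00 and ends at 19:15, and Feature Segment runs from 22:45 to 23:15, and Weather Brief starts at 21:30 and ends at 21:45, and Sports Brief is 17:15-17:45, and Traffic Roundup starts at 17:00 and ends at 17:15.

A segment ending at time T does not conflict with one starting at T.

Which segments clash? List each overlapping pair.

no overlapping pairs

Sorted by start: Traffic Roundup, Sports Brief, News Spot, Weather Bulletin, Weather Brief, Feature Segment.
Sports Brief starts exactly when Traffic Roundup ends (back-to-back, no overlap); Traffic Roundup is clear from here.
News Spot starts after Sports Brief ends; Sports Brief is clear from here.
Weather Bulletin starts after News Spot ends; News Spot is clear from here.
Weather Brief starts after Weather Bulletin ends; Weather Bulletin is clear from here.
Feature Segment starts after Weather Brief ends.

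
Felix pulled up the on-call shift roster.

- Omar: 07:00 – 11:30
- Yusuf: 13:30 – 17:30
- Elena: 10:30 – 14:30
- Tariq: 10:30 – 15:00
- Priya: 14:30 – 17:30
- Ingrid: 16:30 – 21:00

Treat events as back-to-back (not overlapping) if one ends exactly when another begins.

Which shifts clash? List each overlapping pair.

Elena & Omar, Elena & Tariq, Elena & Yusuf, Ingrid & Priya, Ingrid & Yusuf, Omar & Tariq, Priya & Tariq, Priya & Yusuf, Tariq & Yusuf

Sorted by start: Omar, Elena, Tariq, Yusuf, Priya, Ingrid.
Elena starts before Omar ends → Omar and Elena overlap.
Tariq starts before Omar ends → Omar and Tariq overlap.
Yusuf starts after Omar ends, so nothing later overlaps Omar either.
Tariq starts before Elena ends → Elena and Tariq overlap.
Yusuf starts before Elena ends → Elena and Yusuf overlap.
Priya starts exactly when Elena ends (back-to-back, no overlap), so nothing later overlaps Elena either.
Yusuf starts before Tariq ends → Tariq and Yusuf overlap.
Priya starts before Tariq ends → Tariq and Priya overlap.
Ingrid starts after Tariq ends.
Priya starts before Yusuf ends → Yusuf and Priya overlap.
Ingrid starts before Yusuf ends → Yusuf and Ingrid overlap.
Ingrid starts before Priya ends → Priya and Ingrid overlap.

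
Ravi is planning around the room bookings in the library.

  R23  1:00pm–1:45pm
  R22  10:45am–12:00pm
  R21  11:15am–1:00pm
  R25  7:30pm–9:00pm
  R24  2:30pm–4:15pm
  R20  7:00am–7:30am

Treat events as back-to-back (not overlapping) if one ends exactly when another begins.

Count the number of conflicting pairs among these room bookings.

Sorted by start: R20, R22, R21, R23, R24, R25.
R22 starts after R20 ends; R20 is clear from here.
R21 starts before R22 ends → R22 and R21 overlap.
R23 starts after R22 ends; R22 is clear from here.
R23 starts exactly when R21 ends (back-to-back, no overlap); R21 is clear from here.
R24 starts after R23 ends; R23 is clear from here.
R25 starts after R24 ends.
Overlapping pairs: R21 & R22 — 1 in total.

1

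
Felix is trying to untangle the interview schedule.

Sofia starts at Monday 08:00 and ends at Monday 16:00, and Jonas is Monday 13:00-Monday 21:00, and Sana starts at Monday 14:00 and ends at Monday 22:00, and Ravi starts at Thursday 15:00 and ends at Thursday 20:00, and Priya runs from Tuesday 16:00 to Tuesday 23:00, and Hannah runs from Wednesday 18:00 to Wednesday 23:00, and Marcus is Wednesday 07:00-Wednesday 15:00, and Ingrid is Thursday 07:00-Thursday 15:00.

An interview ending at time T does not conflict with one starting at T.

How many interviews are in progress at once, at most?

3

Sweep the timeline, counting +1 at each start and −1 at each end (ends before starts at a tie):
Monday 08:00 start Sofia → 1
Monday 13:00 start Jonas → 2
Monday 14:00 start Sana → 3
Monday 16:00 end Sofia → 2
Monday 21:00 end Jonas → 1
Monday 22:00 end Sana → 0
Tuesday 16:00 start Priya → 1
Tuesday 23:00 end Priya → 0
Wednesday 07:00 start Marcus → 1
Wednesday 15:00 end Marcus → 0
Wednesday 18:00 start Hannah → 1
Wednesday 23:00 end Hannah → 0
Thursday 07:00 start Ingrid → 1
Thursday 15:00 end Ingrid → 0
Thursday 15:00 start Ravi → 1
Thursday 20:00 end Ravi → 0
Peak is 3, at Monday 14:00 (Jonas, Sana, Sofia).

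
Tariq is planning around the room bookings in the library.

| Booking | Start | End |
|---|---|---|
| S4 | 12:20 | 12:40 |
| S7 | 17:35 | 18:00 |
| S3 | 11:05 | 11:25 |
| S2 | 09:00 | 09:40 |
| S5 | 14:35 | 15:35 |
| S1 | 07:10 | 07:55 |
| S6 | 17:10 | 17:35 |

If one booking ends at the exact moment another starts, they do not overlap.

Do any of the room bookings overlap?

Sorted by start: S1, S2, S3, S4, S5, S6, S7.
S2 starts after S1 ends, so nothing later overlaps S1 either.
S3 starts after S2 ends, so nothing later overlaps S2 either.
S4 starts after S3 ends, so nothing later overlaps S3 either.
S5 starts after S4 ends, so nothing later overlaps S4 either.
S6 starts after S5 ends, so nothing later overlaps S5 either.
S7 starts exactly when S6 ends (back-to-back, no overlap).
Every pair is clear; the schedule has no overlaps.

No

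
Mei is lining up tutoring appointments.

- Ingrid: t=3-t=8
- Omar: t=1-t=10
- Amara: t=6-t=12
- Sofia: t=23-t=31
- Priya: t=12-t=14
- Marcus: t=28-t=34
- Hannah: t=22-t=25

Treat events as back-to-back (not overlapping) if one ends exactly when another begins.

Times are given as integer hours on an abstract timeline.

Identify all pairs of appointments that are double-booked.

Amara & Ingrid, Amara & Omar, Hannah & Sofia, Ingrid & Omar, Marcus & Sofia

Two intervals overlap when each starts before the other ends.
Sorted by start: Omar, Ingrid, Amara, Priya, Hannah, Sofia, Marcus.
Ingrid starts before Omar ends → Omar and Ingrid overlap.
Amara starts before Omar ends → Omar and Amara overlap.
Priya starts after Omar ends, so nothing later overlaps Omar either.
Amara starts before Ingrid ends → Ingrid and Amara overlap.
Priya starts after Ingrid ends, so nothing later overlaps Ingrid either.
Priya starts exactly when Amara ends (back-to-back, no overlap), so nothing later overlaps Amara either.
Hannah starts after Priya ends, so nothing later overlaps Priya either.
Sofia starts before Hannah ends → Hannah and Sofia overlap.
Marcus starts after Hannah ends.
Marcus starts before Sofia ends → Sofia and Marcus overlap.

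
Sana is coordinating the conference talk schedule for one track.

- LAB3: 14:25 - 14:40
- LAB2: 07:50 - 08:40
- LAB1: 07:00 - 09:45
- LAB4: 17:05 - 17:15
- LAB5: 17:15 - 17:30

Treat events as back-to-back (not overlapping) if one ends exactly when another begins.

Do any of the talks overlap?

Yes

Sorted by start: LAB1, LAB2, LAB3, LAB4, LAB5.
LAB2 starts before LAB1 ends → LAB1 and LAB2 overlap.
That's a conflict, so the schedule is not conflict-free.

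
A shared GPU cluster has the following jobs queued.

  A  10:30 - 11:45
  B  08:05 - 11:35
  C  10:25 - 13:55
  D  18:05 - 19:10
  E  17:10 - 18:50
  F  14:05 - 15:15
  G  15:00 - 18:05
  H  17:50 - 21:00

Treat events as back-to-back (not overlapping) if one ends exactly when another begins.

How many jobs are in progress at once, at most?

3

Walk through starts and ends in time order (an end at T is processed before a start at T):
08:05 start B → 1
10:25 start C → 2
10:30 start A → 3
11:35 end B → 2
11:45 end A → 1
13:55 end C → 0
14:05 start F → 1
15:00 start G → 2
15:15 end F → 1
17:10 start E → 2
17:50 start H → 3
18:05 end G → 2
18:05 start D → 3
18:50 end E → 2
19:10 end D → 1
21:00 end H → 0
Peak is 3, at 10:30 (A, B, C).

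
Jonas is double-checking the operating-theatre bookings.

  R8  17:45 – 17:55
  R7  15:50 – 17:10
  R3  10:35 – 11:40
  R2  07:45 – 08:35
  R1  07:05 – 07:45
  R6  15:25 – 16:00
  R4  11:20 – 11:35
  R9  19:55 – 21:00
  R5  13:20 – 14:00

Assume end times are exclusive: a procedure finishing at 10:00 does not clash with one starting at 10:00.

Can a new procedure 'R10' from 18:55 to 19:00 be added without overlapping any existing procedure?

Yes — the slot is free

R1: ends 07:45 at or before R10 starts 18:55 → clear.
R2: ends 08:35 at or before R10 starts 18:55 → clear.
R3: ends 11:40 at or before R10 starts 18:55 → clear.
R4: ends 11:35 at or before R10 starts 18:55 → clear.
R5: ends 14:00 at or before R10 starts 18:55 → clear.
R6: ends 16:00 at or before R10 starts 18:55 → clear.
R7: ends 17:10 at or before R10 starts 18:55 → clear.
R8: ends 17:55 at or before R10 starts 18:55 → clear.
R9: starts 19:55 at or after R10 ends 19:00 → clear.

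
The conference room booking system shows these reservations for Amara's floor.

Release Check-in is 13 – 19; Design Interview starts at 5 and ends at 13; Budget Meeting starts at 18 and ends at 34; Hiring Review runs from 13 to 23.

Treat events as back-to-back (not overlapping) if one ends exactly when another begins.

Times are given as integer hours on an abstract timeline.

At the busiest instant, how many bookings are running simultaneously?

3

Walk through starts and ends in time order (an end at T is processed before a start at T):
5 start Design Interview → 1
13 end Design Interview → 0
13 start Hiring Review → 1
13 start Release Check-in → 2
18 start Budget Meeting → 3
19 end Release Check-in → 2
23 end Hiring Review → 1
34 end Budget Meeting → 0
Peak is 3, at 18 (Budget Meeting, Hiring Review, Release Check-in).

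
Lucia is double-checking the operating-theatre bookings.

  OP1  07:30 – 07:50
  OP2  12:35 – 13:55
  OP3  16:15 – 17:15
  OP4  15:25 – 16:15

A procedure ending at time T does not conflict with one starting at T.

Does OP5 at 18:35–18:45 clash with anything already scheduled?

OP1: ends 07:50 at or before OP5 starts 18:35 → clear.
OP2: ends 13:55 at or before OP5 starts 18:35 → clear.
OP4: ends 16:15 at or before OP5 starts 18:35 → clear.
OP3: ends 17:15 at or before OP5 starts 18:35 → clear.

No — it doesn't clash with anything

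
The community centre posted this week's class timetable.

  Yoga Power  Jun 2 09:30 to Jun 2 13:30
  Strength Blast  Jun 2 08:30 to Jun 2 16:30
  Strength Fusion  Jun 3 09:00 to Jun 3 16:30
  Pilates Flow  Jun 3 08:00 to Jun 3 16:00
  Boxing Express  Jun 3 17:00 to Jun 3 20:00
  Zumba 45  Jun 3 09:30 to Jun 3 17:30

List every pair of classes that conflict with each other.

Boxing Express & Zumba 45, Pilates Flow & Strength Fusion, Pilates Flow & Zumba 45, Strength Blast & Yoga Power, Strength Fusion & Zumba 45

Sorted by start: Strength Blast, Yoga Power, Pilates Flow, Strength Fusion, Zumba 45, Boxing Express.
Yoga Power starts before Strength Blast ends → Strength Blast and Yoga Power overlap.
Pilates Flow starts after Strength Blast ends — done with Strength Blast.
Pilates Flow starts after Yoga Power ends — done with Yoga Power.
Strength Fusion starts before Pilates Flow ends → Pilates Flow and Strength Fusion overlap.
Zumba 45 starts before Pilates Flow ends → Pilates Flow and Zumba 45 overlap.
Boxing Express starts after Pilates Flow ends.
Zumba 45 starts before Strength Fusion ends → Strength Fusion and Zumba 45 overlap.
Boxing Express starts after Strength Fusion ends.
Boxing Express starts before Zumba 45 ends → Zumba 45 and Boxing Express overlap.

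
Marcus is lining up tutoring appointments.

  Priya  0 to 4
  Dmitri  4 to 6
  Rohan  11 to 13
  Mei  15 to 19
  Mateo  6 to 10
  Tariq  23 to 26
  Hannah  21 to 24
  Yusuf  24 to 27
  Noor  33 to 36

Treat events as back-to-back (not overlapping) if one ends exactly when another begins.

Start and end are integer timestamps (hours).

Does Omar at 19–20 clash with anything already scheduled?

Priya: ends 4 at or before Omar starts 19 → clear.
Dmitri: ends 6 at or before Omar starts 19 → clear.
Mateo: ends 10 at or before Omar starts 19 → clear.
Rohan: ends 13 at or before Omar starts 19 → clear.
Mei: ends 19 at or before Omar starts 19 → clear.
Hannah: starts 21 at or after Omar ends 20 → clear.
Tariq: starts 23 at or after Omar ends 20 → clear.
Yusuf: starts 24 at or after Omar ends 20 → clear.
Noor: starts 33 at or after Omar ends 20 → clear.

No — it doesn't clash with anything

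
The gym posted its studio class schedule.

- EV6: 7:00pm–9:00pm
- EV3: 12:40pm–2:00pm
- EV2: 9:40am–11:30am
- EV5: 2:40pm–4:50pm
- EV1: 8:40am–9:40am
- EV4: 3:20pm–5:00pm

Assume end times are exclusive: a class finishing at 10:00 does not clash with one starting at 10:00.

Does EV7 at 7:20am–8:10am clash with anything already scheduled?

EV1: starts 8:40am at or after EV7 ends 8:10am → clear.
EV2: starts 9:40am at or after EV7 ends 8:10am → clear.
EV3: starts 12:40pm at or after EV7 ends 8:10am → clear.
EV5: starts 2:40pm at or after EV7 ends 8:10am → clear.
EV4: starts 3:20pm at or after EV7 ends 8:10am → clear.
EV6: starts 7:00pm at or after EV7 ends 8:10am → clear.

No — it doesn't clash with anything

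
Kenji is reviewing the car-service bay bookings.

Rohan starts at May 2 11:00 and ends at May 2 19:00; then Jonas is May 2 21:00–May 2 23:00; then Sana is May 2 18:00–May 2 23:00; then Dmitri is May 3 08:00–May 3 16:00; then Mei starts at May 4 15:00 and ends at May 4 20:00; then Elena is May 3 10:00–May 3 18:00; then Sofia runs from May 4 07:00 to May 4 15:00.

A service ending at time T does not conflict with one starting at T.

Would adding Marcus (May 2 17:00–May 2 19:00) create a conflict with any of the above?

Rohan: starts May 2 11:00 before Marcus ends May 2 19:00, and ends May 2 19:00 after Marcus starts May 2 17:00 → overlap.
Sana: starts May 2 18:00 before Marcus ends May 2 19:00, and ends May 2 23:00 after Marcus starts May 2 17:00 → overlap.
Jonas: starts May 2 21:00 at or after Marcus ends May 2 19:00 → clear.
Dmitri: starts May 3 08:00 at or after Marcus ends May 2 19:00 → clear.
Elena: starts May 3 10:00 at or after Marcus ends May 2 19:00 → clear.
Sofia: starts May 4 07:00 at or after Marcus ends May 2 19:00 → clear.
Mei: starts May 4 15:00 at or after Marcus ends May 2 19:00 → clear.
Marcus overlaps Rohan, Sana.

Yes — it overlaps Rohan, Sana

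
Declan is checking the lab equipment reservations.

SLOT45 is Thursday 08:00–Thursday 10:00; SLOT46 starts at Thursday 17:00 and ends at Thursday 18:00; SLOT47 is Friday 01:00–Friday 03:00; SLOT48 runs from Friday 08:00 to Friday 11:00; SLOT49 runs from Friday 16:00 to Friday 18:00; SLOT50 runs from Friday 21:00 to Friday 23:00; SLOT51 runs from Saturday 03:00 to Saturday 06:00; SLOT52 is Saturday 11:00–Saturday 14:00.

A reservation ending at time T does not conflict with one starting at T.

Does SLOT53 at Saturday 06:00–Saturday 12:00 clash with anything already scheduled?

Yes — it overlaps SLOT52

SLOT45: ends Thursday 10:00 at or before SLOT53 starts Saturday 06:00 → clear.
SLOT46: ends Thursday 18:00 at or before SLOT53 starts Saturday 06:00 → clear.
SLOT47: ends Friday 03:00 at or before SLOT53 starts Saturday 06:00 → clear.
SLOT48: ends Friday 11:00 at or before SLOT53 starts Saturday 06:00 → clear.
SLOT49: ends Friday 18:00 at or before SLOT53 starts Saturday 06:00 → clear.
SLOT50: ends Friday 23:00 at or before SLOT53 starts Saturday 06:00 → clear.
SLOT51: ends Saturday 06:00 at or before SLOT53 starts Saturday 06:00 → clear.
SLOT52: starts Saturday 11:00 before SLOT53 ends Saturday 12:00, and ends Saturday 14:00 after SLOT53 starts Saturday 06:00 → overlap.
SLOT53 overlaps SLOT52.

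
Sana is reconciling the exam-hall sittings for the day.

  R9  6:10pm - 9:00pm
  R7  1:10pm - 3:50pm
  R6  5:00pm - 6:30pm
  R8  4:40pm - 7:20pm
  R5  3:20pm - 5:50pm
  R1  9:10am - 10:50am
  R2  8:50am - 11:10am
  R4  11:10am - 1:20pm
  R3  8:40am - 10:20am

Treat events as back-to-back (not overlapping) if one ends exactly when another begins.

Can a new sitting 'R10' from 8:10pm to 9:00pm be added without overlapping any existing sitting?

R3: ends 10:20am at or before R10 starts 8:10pm → clear.
R2: ends 11:10am at or before R10 starts 8:10pm → clear.
R1: ends 10:50am at or before R10 starts 8:10pm → clear.
R4: ends 1:20pm at or before R10 starts 8:10pm → clear.
R7: ends 3:50pm at or before R10 starts 8:10pm → clear.
R5: ends 5:50pm at or before R10 starts 8:10pm → clear.
R8: ends 7:20pm at or before R10 starts 8:10pm → clear.
R6: ends 6:30pm at or before R10 starts 8:10pm → clear.
R9: starts 6:10pm before R10 ends 9:00pm, and ends 9:00pm after R10 starts 8:10pm → overlap.
R10 overlaps R9.

No — it overlaps R9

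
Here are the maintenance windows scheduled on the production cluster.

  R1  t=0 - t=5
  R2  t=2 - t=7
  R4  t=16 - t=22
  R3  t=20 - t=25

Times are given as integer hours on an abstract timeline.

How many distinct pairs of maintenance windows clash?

2

Two intervals overlap when each starts before the other ends.
Sorted by start: R1, R2, R4, R3.
R2 starts before R1 ends → R1 and R2 overlap.
R4 starts after R1 ends — done with R1.
R4 starts after R2 ends — done with R2.
R3 starts before R4 ends → R4 and R3 overlap.
Overlapping pairs: R1 & R2, R3 & R4 — 2 in total.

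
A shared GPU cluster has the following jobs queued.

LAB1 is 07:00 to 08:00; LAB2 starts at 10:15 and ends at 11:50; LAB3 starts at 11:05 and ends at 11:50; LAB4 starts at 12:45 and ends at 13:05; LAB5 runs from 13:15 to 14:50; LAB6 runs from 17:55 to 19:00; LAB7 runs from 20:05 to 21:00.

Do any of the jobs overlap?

Yes

Sorted by start: LAB1, LAB2, LAB3, LAB4, LAB5, LAB6, LAB7.
LAB2 starts after LAB1 ends, so LAB1 has no further overlaps.
LAB3 starts before LAB2 ends → LAB2 and LAB3 overlap.
That's a conflict, so the schedule is not conflict-free.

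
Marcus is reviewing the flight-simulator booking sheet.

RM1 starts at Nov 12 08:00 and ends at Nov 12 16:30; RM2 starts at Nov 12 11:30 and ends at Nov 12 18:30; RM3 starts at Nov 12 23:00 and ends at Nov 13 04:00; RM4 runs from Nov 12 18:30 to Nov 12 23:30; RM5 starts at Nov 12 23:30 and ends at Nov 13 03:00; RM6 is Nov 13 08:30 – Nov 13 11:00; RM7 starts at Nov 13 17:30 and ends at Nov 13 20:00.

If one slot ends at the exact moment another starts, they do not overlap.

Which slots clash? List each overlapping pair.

RM1 & RM2, RM3 & RM4, RM3 & RM5

Two intervals overlap when each starts before the other ends.
Sorted by start: RM1, RM2, RM4, RM3, RM5, RM6, RM7.
RM2 starts before RM1 ends → RM1 and RM2 overlap.
RM4 starts after RM1 ends; RM1 is clear from here.
RM4 starts exactly when RM2 ends (back-to-back, no overlap); RM2 is clear from here.
RM3 starts before RM4 ends → RM4 and RM3 overlap.
RM5 starts exactly when RM4 ends (back-to-back, no overlap); RM4 is clear from here.
RM5 starts before RM3 ends → RM3 and RM5 overlap.
RM6 starts after RM3 ends; RM3 is clear from here.
RM6 starts after RM5 ends; RM5 is clear from here.
RM7 starts after RM6 ends.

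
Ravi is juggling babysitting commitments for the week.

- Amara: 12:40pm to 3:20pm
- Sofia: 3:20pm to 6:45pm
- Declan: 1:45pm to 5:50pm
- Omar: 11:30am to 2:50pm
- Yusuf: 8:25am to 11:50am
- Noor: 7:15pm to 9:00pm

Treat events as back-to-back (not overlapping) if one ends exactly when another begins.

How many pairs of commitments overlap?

5

Sorted by start: Yusuf, Omar, Amara, Declan, Sofia, Noor.
Omar starts before Yusuf ends → Yusuf and Omar overlap.
Amara starts after Yusuf ends — done with Yusuf.
Amara starts before Omar ends → Omar and Amara overlap.
Declan starts before Omar ends → Omar and Declan overlap.
Sofia starts after Omar ends — done with Omar.
Declan starts before Amara ends → Amara and Declan overlap.
Sofia starts exactly when Amara ends (back-to-back, no overlap) — done with Amara.
Sofia starts before Declan ends → Declan and Sofia overlap.
Noor starts after Declan ends.
Noor starts after Sofia ends.
Overlapping pairs: Amara & Declan, Amara & Omar, Declan & Omar, Declan & Sofia, Omar & Yusuf — 5 in total.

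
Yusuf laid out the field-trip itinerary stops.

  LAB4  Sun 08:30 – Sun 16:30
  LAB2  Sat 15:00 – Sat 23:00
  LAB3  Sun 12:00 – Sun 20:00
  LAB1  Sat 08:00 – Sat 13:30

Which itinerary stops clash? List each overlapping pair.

LAB3 & LAB4

Sorted by start: LAB1, LAB2, LAB4, LAB3.
LAB2 starts after LAB1 ends — done with LAB1.
LAB4 starts after LAB2 ends — done with LAB2.
LAB3 starts before LAB4 ends → LAB4 and LAB3 overlap.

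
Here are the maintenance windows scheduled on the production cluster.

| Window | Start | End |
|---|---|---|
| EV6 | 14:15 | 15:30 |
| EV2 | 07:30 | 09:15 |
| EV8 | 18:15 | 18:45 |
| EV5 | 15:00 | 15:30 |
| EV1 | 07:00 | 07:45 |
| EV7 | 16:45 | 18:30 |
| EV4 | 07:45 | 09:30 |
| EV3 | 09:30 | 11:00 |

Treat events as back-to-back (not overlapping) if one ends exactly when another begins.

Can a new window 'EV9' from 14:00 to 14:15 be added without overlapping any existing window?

Yes — the slot is free

EV1: ends 07:45 at or before EV9 starts 14:00 → clear.
EV2: ends 09:15 at or before EV9 starts 14:00 → clear.
EV4: ends 09:30 at or before EV9 starts 14:00 → clear.
EV3: ends 11:00 at or before EV9 starts 14:00 → clear.
EV6: starts 14:15 at or after EV9 ends 14:15 → clear.
EV5: starts 15:00 at or after EV9 ends 14:15 → clear.
EV7: starts 16:45 at or after EV9 ends 14:15 → clear.
EV8: starts 18:15 at or after EV9 ends 14:15 → clear.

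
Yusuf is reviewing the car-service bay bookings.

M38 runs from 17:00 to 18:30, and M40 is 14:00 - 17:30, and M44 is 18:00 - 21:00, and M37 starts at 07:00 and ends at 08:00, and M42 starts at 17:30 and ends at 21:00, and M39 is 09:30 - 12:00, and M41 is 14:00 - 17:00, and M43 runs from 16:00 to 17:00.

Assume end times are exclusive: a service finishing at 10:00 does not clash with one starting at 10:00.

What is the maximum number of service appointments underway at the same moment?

3

Walk through starts and ends in time order (an end at T is processed before a start at T):
07:00 start M37 → 1
08:00 end M37 → 0
09:30 start M39 → 1
12:00 end M39 → 0
14:00 start M40 → 1
14:00 start M41 → 2
16:00 start M43 → 3
17:00 end M41 → 2
17:00 end M43 → 1
17:00 start M38 → 2
17:30 end M40 → 1
17:30 start M42 → 2
18:00 start M44 → 3
18:30 end M38 → 2
21:00 end M42 → 1
21:00 end M44 → 0
Peak is 3, at 16:00 (M40, M41, M43).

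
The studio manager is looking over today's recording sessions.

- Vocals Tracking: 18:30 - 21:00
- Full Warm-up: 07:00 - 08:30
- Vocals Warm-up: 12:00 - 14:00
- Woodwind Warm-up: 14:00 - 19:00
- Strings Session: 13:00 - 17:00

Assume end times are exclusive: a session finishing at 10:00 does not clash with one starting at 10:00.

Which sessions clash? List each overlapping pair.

Strings Session & Vocals Warm-up, Strings Session & Woodwind Warm-up, Vocals Tracking & Woodwind Warm-up

Sorted by start: Full Warm-up, Vocals Warm-up, Strings Session, Woodwind Warm-up, Vocals Tracking.
Vocals Warm-up starts after Full Warm-up ends, so nothing later overlaps Full Warm-up either.
Strings Session starts before Vocals Warm-up ends → Vocals Warm-up and Strings Session overlap.
Woodwind Warm-up starts exactly when Vocals Warm-up ends (back-to-back, no overlap), so nothing later overlaps Vocals Warm-up either.
Woodwind Warm-up starts before Strings Session ends → Strings Session and Woodwind Warm-up overlap.
Vocals Tracking starts after Strings Session ends.
Vocals Tracking starts before Woodwind Warm-up ends → Woodwind Warm-up and Vocals Tracking overlap.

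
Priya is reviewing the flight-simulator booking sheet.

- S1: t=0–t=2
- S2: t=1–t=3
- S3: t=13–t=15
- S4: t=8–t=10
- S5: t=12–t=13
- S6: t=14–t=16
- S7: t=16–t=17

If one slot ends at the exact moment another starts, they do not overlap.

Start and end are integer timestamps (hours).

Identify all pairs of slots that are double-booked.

S1 & S2, S3 & S6

Sorted by start: S1, S2, S4, S5, S3, S6, S7.
S2 starts before S1 ends → S1 and S2 overlap.
S4 starts after S1 ends — done with S1.
S4 starts after S2 ends — done with S2.
S5 starts after S4 ends — done with S4.
S3 starts exactly when S5 ends (back-to-back, no overlap) — done with S5.
S6 starts before S3 ends → S3 and S6 overlap.
S7 starts after S3 ends.
S7 starts exactly when S6 ends (back-to-back, no overlap).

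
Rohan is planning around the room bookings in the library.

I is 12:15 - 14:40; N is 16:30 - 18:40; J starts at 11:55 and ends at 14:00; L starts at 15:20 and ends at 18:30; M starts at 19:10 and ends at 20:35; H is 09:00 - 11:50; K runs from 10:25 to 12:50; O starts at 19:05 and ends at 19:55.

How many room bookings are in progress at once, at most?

Sweep the timeline, counting +1 at each start and −1 at each end (ends before starts at a tie):
09:00 start H → 1
10:25 start K → 2
11:50 end H → 1
11:55 start J → 2
12:15 start I → 3
12:50 end K → 2
14:00 end J → 1
14:40 end I → 0
15:20 start L → 1
16:30 start N → 2
18:30 end L → 1
18:40 end N → 0
19:05 start O → 1
19:10 start M → 2
19:55 end O → 1
20:35 end M → 0
Peak is 3, at 12:15 (I, J, K).

3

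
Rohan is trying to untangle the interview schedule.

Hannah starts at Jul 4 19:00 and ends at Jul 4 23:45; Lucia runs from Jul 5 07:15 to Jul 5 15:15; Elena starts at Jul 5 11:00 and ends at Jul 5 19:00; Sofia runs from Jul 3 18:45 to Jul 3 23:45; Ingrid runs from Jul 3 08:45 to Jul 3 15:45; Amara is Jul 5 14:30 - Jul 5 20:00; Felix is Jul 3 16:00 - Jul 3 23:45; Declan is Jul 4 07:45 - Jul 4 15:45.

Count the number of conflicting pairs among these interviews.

Sorted by start: Ingrid, Felix, Sofia, Declan, Hannah, Lucia, Elena, Amara.
Felix starts after Ingrid ends, so Ingrid has no further overlaps.
Sofia starts before Felix ends → Felix and Sofia overlap.
Declan starts after Felix ends, so Felix has no further overlaps.
Declan starts after Sofia ends, so Sofia has no further overlaps.
Hannah starts after Declan ends, so Declan has no further overlaps.
Lucia starts after Hannah ends, so Hannah has no further overlaps.
Elena starts before Lucia ends → Lucia and Elena overlap.
Amara starts before Lucia ends → Lucia and Amara overlap.
Amara starts before Elena ends → Elena and Amara overlap.
Overlapping pairs: Amara & Elena, Amara & Lucia, Elena & Lucia, Felix & Sofia — 4 in total.

4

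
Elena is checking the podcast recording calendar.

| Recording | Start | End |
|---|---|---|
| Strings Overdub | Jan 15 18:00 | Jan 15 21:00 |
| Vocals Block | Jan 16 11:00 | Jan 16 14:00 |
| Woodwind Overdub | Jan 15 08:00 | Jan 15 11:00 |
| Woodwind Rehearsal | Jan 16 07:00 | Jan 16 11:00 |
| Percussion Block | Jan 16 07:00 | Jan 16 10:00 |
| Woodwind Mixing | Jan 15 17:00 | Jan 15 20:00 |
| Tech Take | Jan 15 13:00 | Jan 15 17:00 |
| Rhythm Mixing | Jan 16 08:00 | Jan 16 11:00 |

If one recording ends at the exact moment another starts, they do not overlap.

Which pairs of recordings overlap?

Sorted by start: Woodwind Overdub, Tech Take, Woodwind Mixing, Strings Overdub, Woodwind Rehearsal, Percussion Block, Rhythm Mixing, Vocals Block.
Tech Take starts after Woodwind Overdub ends; Woodwind Overdub is clear from here.
Woodwind Mixing starts exactly when Tech Take ends (back-to-back, no overlap); Tech Take is clear from here.
Strings Overdub starts before Woodwind Mixing ends → Woodwind Mixing and Strings Overdub overlap.
Woodwind Rehearsal starts after Woodwind Mixing ends; Woodwind Mixing is clear from here.
Woodwind Rehearsal starts after Strings Overdub ends; Strings Overdub is clear from here.
Percussion Block starts before Woodwind Rehearsal ends → Woodwind Rehearsal and Percussion Block overlap.
Rhythm Mixing starts before Woodwind Rehearsal ends → Woodwind Rehearsal and Rhythm Mixing overlap.
Vocals Block starts exactly when Woodwind Rehearsal ends (back-to-back, no overlap).
Rhythm Mixing starts before Percussion Block ends → Percussion Block and Rhythm Mixing overlap.
Vocals Block starts after Percussion Block ends.
Vocals Block starts exactly when Rhythm Mixing ends (back-to-back, no overlap).

Percussion Block & Rhythm Mixing, Percussion Block & Woodwind Rehearsal, Rhythm Mixing & Woodwind Rehearsal, Strings Overdub & Woodwind Mixing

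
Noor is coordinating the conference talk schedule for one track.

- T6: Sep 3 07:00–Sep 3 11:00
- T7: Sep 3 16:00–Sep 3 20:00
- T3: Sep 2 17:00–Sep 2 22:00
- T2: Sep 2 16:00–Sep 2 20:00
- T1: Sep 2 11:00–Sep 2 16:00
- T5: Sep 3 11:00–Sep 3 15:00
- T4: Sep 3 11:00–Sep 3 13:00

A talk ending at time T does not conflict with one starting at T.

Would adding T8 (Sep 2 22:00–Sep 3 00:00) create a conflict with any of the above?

T1: ends Sep 2 16:00 at or before T8 starts Sep 2 22:00 → clear.
T2: ends Sep 2 20:00 at or before T8 starts Sep 2 22:00 → clear.
T3: ends Sep 2 22:00 at or before T8 starts Sep 2 22:00 → clear.
T6: starts Sep 3 07:00 at or after T8 ends Sep 3 00:00 → clear.
T4: starts Sep 3 11:00 at or after T8 ends Sep 3 00:00 → clear.
T5: starts Sep 3 11:00 at or after T8 ends Sep 3 00:00 → clear.
T7: starts Sep 3 16:00 at or after T8 ends Sep 3 00:00 → clear.

No — it doesn't clash with anything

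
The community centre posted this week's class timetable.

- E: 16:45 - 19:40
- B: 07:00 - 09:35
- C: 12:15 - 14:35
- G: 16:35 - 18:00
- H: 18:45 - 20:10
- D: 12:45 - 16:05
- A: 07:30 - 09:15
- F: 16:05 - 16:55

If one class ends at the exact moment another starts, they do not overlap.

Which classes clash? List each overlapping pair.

A & B, C & D, E & F, E & G, E & H, F & G

Two intervals overlap when each starts before the other ends.
Sorted by start: B, A, C, D, F, G, E, H.
A starts before B ends → B and A overlap.
C starts after B ends, so B has no further overlaps.
C starts after A ends, so A has no further overlaps.
D starts before C ends → C and D overlap.
F starts after C ends, so C has no further overlaps.
F starts exactly when D ends (back-to-back, no overlap), so D has no further overlaps.
G starts before F ends → F and G overlap.
E starts before F ends → F and E overlap.
H starts after F ends.
E starts before G ends → G and E overlap.
H starts after G ends.
H starts before E ends → E and H overlap.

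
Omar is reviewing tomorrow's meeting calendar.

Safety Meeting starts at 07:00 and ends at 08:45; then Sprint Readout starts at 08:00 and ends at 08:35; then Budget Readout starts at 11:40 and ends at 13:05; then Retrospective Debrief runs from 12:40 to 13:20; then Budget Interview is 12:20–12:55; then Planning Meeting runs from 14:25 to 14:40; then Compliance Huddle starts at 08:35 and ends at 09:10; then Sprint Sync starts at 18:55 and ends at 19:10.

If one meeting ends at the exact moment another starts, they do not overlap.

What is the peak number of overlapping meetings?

3

Walk through starts and ends in time order (an end at T is processed before a start at T):
07:00 start Safety Meeting → 1
08:00 start Sprint Readout → 2
08:35 end Sprint Readout → 1
08:35 start Compliance Huddle → 2
08:45 end Safety Meeting → 1
09:10 end Compliance Huddle → 0
11:40 start Budget Readout → 1
12:20 start Budget Interview → 2
12:40 start Retrospective Debrief → 3
12:55 end Budget Interview → 2
13:05 end Budget Readout → 1
13:20 end Retrospective Debrief → 0
14:25 start Planning Meeting → 1
14:40 end Planning Meeting → 0
18:55 start Sprint Sync → 1
19:10 end Sprint Sync → 0
Peak is 3, at 12:40 (Budget Interview, Budget Readout, Retrospective Debrief).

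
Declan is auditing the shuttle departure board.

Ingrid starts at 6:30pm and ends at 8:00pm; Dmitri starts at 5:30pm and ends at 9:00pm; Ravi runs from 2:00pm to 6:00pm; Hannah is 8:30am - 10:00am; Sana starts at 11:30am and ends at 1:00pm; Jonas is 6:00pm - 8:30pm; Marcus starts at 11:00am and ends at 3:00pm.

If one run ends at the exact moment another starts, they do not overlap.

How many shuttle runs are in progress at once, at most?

3

Sort all start/end points and keep a running count:
8:30am start Hannah → 1
10:00am end Hannah → 0
11:00am start Marcus → 1
11:30am start Sana → 2
1:00pm end Sana → 1
2:00pm start Ravi → 2
3:00pm end Marcus → 1
5:30pm start Dmitri → 2
6:00pm end Ravi → 1
6:00pm start Jonas → 2
6:30pm start Ingrid → 3
8:00pm end Ingrid → 2
8:30pm end Jonas → 1
9:00pm end Dmitri → 0
Peak is 3, at 6:30pm (Dmitri, Ingrid, Jonas).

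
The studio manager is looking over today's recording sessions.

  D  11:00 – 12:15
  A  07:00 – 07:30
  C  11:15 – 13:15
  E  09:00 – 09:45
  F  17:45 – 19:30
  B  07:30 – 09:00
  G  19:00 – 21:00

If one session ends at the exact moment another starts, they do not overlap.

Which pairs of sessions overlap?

C & D, F & G

Two intervals overlap when each starts before the other ends.
Sorted by start: A, B, E, D, C, F, G.
B starts exactly when A ends (back-to-back, no overlap) — done with A.
E starts exactly when B ends (back-to-back, no overlap) — done with B.
D starts after E ends — done with E.
C starts before D ends → D and C overlap.
F starts after D ends — done with D.
F starts after C ends — done with C.
G starts before F ends → F and G overlap.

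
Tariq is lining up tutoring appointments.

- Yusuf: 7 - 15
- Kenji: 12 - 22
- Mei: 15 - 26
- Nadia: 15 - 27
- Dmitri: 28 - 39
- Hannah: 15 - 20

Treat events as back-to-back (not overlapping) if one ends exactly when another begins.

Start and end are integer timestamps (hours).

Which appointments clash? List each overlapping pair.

Sorted by start: Yusuf, Kenji, Hannah, Nadia, Mei, Dmitri.
Kenji starts before Yusuf ends → Yusuf and Kenji overlap.
Hannah starts exactly when Yusuf ends (back-to-back, no overlap) — done with Yusuf.
Hannah starts before Kenji ends → Kenji and Hannah overlap.
Nadia starts before Kenji ends → Kenji and Nadia overlap.
Mei starts before Kenji ends → Kenji and Mei overlap.
Dmitri starts after Kenji ends.
Nadia starts before Hannah ends → Hannah and Nadia overlap.
Mei starts before Hannah ends → Hannah and Mei overlap.
Dmitri starts after Hannah ends.
Mei starts before Nadia ends → Nadia and Mei overlap.
Dmitri starts after Nadia ends.
Dmitri starts after Mei ends.

Hannah & Kenji, Hannah & Mei, Hannah & Nadia, Kenji & Mei, Kenji & Nadia, Kenji & Yusuf, Mei & Nadia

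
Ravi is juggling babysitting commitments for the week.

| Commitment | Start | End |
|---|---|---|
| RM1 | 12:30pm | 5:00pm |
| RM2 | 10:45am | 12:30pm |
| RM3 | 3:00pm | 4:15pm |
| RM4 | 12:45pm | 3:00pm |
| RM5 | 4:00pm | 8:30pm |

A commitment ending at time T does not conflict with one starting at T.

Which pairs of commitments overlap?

RM1 & RM3, RM1 & RM4, RM1 & RM5, RM3 & RM5

Sorted by start: RM2, RM1, RM4, RM3, RM5.
RM1 starts exactly when RM2 ends (back-to-back, no overlap); RM2 is clear from here.
RM4 starts before RM1 ends → RM1 and RM4 overlap.
RM3 starts before RM1 ends → RM1 and RM3 overlap.
RM5 starts before RM1 ends → RM1 and RM5 overlap.
RM3 starts exactly when RM4 ends (back-to-back, no overlap); RM4 is clear from here.
RM5 starts before RM3 ends → RM3 and RM5 overlap.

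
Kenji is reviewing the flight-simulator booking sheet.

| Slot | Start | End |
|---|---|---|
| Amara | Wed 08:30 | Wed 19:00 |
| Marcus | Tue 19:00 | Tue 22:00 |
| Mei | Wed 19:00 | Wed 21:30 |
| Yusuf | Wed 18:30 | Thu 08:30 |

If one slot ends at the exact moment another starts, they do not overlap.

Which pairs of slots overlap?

Amara & Yusuf, Mei & Yusuf

Sorted by start: Marcus, Amara, Yusuf, Mei.
Amara starts after Marcus ends, so Marcus has no further overlaps.
Yusuf starts before Amara ends → Amara and Yusuf overlap.
Mei starts exactly when Amara ends (back-to-back, no overlap).
Mei starts before Yusuf ends → Yusuf and Mei overlap.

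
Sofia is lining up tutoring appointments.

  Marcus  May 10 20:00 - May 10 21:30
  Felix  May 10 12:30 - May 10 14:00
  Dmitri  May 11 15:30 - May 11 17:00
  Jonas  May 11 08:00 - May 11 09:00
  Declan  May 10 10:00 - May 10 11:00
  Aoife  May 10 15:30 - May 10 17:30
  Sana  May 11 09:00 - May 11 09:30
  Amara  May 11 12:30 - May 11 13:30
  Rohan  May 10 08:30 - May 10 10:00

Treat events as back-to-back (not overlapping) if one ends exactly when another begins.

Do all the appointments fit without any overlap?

Two intervals overlap when each starts before the other ends.
Sorted by start: Rohan, Declan, Felix, Aoife, Marcus, Jonas, Sana, Amara, Dmitri.
Declan starts exactly when Rohan ends (back-to-back, no overlap); Rohan is clear from here.
Felix starts after Declan ends; Declan is clear from here.
Aoife starts after Felix ends; Felix is clear from here.
Marcus starts after Aoife ends; Aoife is clear from here.
Jonas starts after Marcus ends; Marcus is clear from here.
Sana starts exactly when Jonas ends (back-to-back, no overlap); Jonas is clear from here.
Amara starts after Sana ends; Sana is clear from here.
Dmitri starts after Amara ends.
Every pair is clear; the schedule has no overlaps.

Yes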